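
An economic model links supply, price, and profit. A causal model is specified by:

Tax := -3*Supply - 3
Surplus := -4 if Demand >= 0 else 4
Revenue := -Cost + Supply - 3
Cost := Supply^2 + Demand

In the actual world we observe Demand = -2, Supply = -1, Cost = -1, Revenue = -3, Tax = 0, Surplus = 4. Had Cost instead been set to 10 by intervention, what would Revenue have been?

The intervention breaks the incoming arrows to Cost: Cost := Supply^2 + Demand no longer applies, and Cost = 10.
Revenue = -Cost + Supply - 3  [with Cost=10, Supply=-1]  = -14

-14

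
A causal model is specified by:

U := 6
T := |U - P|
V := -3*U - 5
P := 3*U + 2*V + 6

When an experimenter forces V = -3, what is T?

12

Under do(V=-3), the mechanism V := -3*U - 5 is discarded; V is fixed at -3.
P = 3*U + 2*V + 6  [with U=6, V=-3]  = 18
T = |U - P|  [with U=6, P=18]  = 12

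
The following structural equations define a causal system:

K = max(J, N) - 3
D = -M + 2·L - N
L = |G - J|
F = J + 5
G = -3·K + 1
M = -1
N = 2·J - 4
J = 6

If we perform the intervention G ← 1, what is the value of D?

Intervening sets G = 1 and removes its equation (G = -3·K + 1).
N = 2·J - 4  [with J=6]  = 8
L = |G - J|  [with G=1, J=6]  = 5
D = -M + 2·L - N  [with M=-1, L=5, N=8]  = 3

3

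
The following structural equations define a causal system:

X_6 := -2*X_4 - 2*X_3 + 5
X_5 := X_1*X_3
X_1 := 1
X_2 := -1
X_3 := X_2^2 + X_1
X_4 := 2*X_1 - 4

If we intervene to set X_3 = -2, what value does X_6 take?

13

The intervention breaks the incoming arrows to X_3: X_3 := X_2^2 + X_1 no longer applies, and X_3 = -2.
X_4 = 2*X_1 - 4  [with X_1=1]  = -2
X_6 = -2*X_4 - 2*X_3 + 5  [with X_4=-2, X_3=-2]  = 13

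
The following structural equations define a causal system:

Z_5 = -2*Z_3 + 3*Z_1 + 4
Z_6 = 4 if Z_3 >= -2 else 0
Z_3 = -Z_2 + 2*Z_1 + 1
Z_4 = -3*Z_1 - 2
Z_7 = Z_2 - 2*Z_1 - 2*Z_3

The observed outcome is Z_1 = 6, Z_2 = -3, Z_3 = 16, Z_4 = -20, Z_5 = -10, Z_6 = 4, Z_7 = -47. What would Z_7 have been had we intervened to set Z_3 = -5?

-5

The intervention breaks the incoming arrows to Z_3: Z_3 = -Z_2 + 2*Z_1 + 1 no longer applies, and Z_3 = -5.
Z_7 = Z_2 - 2*Z_1 - 2*Z_3  [with Z_2=-3, Z_1=6, Z_3=-5]  = -5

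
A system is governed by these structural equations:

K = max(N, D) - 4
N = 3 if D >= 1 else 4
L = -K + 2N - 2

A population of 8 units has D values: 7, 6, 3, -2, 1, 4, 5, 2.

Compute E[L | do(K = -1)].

Under do(K=-1), K's equation is replaced by K=-1 for every unit. Per-unit L: 5, 5, 5, 7, 5, 5, 5, 5. Mean = 5.25.

5.25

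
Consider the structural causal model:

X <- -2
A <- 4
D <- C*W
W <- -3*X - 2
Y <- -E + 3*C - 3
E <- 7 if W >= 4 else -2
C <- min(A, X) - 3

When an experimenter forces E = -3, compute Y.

-15

Intervening sets E = -3 and removes its equation (E <- 7 if W >= 4 else -2).
C = min(A, X) - 3  [with A=4, X=-2]  = -5
Y = -E + 3*C - 3  [with E=-3, C=-5]  = -15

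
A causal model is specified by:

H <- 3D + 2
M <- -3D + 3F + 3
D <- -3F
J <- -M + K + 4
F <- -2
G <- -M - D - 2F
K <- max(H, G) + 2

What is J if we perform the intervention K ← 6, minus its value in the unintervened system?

Intervening sets K = 6 and removes its equation (K <- max(H, G) + 2).
D = -3F  [with F=-2]  = 6
M = -3D + 3F + 3  [with D=6, F=-2]  = -21
J = -M + K + 4  [with M=-21, K=6]  = 31
Without intervention: D = -3F  [with F=-2]  = 6; M = -3D + 3F + 3  [with D=6, F=-2]  = -21; G = -M - D - 2F  [with M=-21, D=6, F=-2]  = 19; H = 3D + 2  [with D=6]  = 20; K = max(H, G) + 2  [with H=20, G=19]  = 22; J = -M + K + 4  [with M=-21, K=22]  = 47.
Change = 31 − 47 = -16.

-16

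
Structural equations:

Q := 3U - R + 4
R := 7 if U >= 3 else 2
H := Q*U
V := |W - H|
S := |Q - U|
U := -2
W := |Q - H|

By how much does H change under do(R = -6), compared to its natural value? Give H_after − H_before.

-16

Under do(R=-6), the mechanism R := 7 if U >= 3 else 2 is discarded; R is fixed at -6.
Q = 3U - R + 4  [with U=-2, R=-6]  = 4
H = Q*U  [with Q=4, U=-2]  = -8
Without intervention: R = 7 if U >= 3 else 2  [with U=-2]  = 2; Q = 3U - R + 4  [with U=-2, R=2]  = -4; H = Q*U  [with Q=-4, U=-2]  = 8.
Change = -8 − 8 = -16.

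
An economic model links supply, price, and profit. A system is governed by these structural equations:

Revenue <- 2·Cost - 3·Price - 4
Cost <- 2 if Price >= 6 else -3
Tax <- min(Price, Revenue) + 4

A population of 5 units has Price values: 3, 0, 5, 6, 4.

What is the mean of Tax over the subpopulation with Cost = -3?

Observing Cost=-3 restricts to units where Cost's equation naturally yields -3: Price ∈ {3, 0, 5, 4}. In that subpopulation Tax = -15, -6, -21, -18, mean -15.

-15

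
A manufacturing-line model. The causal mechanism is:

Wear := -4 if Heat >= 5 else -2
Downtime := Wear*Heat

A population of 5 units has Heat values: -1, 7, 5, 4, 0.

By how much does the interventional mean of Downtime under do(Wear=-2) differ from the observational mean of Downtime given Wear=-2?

The intervention sets Wear=-2 in all 5 units regardless of Heat. Recomputing Downtime per unit gives 2, -14, -10, -8, 0; average -6.
Observing Wear=-2 restricts to units where Wear's equation naturally yields -2: Heat ∈ {-1, 4, 0}. In that subpopulation Downtime = 2, -8, 0, mean -2.
Difference = -6 − (-2) = -4.

-4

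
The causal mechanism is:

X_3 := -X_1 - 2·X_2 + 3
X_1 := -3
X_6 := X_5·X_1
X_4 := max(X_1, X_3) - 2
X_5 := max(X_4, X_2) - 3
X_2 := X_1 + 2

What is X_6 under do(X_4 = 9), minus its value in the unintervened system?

Under do(X_4=9), the mechanism X_4 := max(X_1, X_3) - 2 is discarded; X_4 is fixed at 9.
X_2 = X_1 + 2  [with X_1=-3]  = -1
X_5 = max(X_4, X_2) - 3  [with X_4=9, X_2=-1]  = 6
X_6 = X_5·X_1  [with X_5=6, X_1=-3]  = -18
Without intervention: X_2 = X_1 + 2  [with X_1=-3]  = -1; X_3 = -X_1 - 2·X_2 + 3  [with X_1=-3, X_2=-1]  = 8; X_4 = max(X_1, X_3) - 2  [with X_1=-3, X_3=8]  = 6; X_5 = max(X_4, X_2) - 3  [with X_4=6, X_2=-1]  = 3; X_6 = X_5·X_1  [with X_5=3, X_1=-3]  = -9.
Change = -18 − (-9) = -9.

-9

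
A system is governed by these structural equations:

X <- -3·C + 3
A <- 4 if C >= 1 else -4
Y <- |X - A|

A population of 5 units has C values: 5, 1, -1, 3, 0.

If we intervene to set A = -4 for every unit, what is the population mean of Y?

6.2

The intervention sets A=-4 in all 5 units regardless of C. Recomputing Y per unit gives 8, 4, 10, 2, 7; average 6.2.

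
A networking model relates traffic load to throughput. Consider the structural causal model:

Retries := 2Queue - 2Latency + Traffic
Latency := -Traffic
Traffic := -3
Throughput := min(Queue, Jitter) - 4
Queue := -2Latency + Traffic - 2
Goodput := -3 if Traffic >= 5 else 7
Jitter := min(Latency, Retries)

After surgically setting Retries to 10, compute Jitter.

Intervening sets Retries = 10 and removes its equation (Retries := 2Queue - 2Latency + Traffic).
Latency = -Traffic  [with Traffic=-3]  = 3
Jitter = min(Latency, Retries)  [with Latency=3, Retries=10]  = 3

3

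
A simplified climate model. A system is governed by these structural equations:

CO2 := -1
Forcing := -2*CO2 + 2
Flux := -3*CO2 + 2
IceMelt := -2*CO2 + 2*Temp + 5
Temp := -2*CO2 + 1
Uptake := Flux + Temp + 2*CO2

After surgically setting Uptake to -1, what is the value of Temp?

do(Uptake=-1) replaces the equation Uptake := Flux + Temp + 2*CO2 with the constant Uptake = -1.
Temp is not downstream of the intervention, so its value is determined by the original equations.
Temp = -2*CO2 + 1  [with CO2=-1]  = 3

3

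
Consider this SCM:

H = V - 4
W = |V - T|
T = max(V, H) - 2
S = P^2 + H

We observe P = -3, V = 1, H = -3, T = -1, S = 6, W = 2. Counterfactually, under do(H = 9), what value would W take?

The intervention breaks the incoming arrows to H: H = V - 4 no longer applies, and H = 9.
T = max(V, H) - 2  [with V=1, H=9]  = 7
W = |V - T|  [with V=1, T=7]  = 6

6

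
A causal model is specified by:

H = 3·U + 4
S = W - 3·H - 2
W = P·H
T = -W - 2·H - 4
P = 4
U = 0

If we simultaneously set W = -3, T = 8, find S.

-17

The joint intervention fixes W = -3, T = 8, removing each variable's own equation.
H = 3·U + 4  [with U=0]  = 4
S = W - 3·H - 2  [with W=-3, H=4]  = -17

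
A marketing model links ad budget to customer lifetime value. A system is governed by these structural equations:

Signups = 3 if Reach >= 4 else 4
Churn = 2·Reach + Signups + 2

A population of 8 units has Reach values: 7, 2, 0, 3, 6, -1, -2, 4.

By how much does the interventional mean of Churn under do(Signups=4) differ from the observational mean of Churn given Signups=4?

Under do(Signups=4), Signups's equation is replaced by Signups=4 for every unit. Per-unit Churn: 20, 10, 6, 12, 18, 4, 2, 14. Mean = 10.75.
E[Churn|Signups=4] averages over only the 5 units with Signups=4 (Reach = 2, 0, 3, -1, -2): Churn = 10, 6, 12, 4, 2, mean 6.8.
Difference = 10.75 − 6.8 = 3.95.

3.95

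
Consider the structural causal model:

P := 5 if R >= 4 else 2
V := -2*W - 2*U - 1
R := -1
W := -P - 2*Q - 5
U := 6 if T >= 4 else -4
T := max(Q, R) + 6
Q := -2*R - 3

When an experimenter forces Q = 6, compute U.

The intervention breaks the incoming arrows to Q: Q := -2*R - 3 no longer applies, and Q = 6.
T = max(Q, R) + 6  [with Q=6, R=-1]  = 12
U = 6 if T >= 4 else -4  [with T=12]  = 6

6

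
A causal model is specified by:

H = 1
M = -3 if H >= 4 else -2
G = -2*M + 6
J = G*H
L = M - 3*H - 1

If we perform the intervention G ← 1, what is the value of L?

do(G=1) replaces the equation G = -2*M + 6 with the constant G = 1.
L is not downstream of the intervention, so its value is determined by the original equations.
M = -3 if H >= 4 else -2  [with H=1]  = -2
L = M - 3*H - 1  [with M=-2, H=1]  = -6

-6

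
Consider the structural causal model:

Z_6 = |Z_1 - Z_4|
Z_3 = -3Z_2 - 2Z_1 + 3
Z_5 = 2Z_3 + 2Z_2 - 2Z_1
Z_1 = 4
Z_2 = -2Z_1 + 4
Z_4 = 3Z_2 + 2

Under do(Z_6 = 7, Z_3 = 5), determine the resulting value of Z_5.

-6

Under do(Z_6 = 7, Z_3 = 5), each intervened variable's structural equation is replaced by its fixed value.
Z_2 = -2Z_1 + 4  [with Z_1=4]  = -4
Z_5 = 2Z_3 + 2Z_2 - 2Z_1  [with Z_3=5, Z_2=-4, Z_1=4]  = -6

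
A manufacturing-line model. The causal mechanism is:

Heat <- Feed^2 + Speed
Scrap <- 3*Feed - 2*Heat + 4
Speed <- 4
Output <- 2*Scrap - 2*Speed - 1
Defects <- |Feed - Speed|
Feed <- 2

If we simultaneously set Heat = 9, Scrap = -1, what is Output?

Setting Heat = 9, Scrap = -1 by intervention discards those variables' equations.
Output = 2*Scrap - 2*Speed - 1  [with Scrap=-1, Speed=4]  = -11

-11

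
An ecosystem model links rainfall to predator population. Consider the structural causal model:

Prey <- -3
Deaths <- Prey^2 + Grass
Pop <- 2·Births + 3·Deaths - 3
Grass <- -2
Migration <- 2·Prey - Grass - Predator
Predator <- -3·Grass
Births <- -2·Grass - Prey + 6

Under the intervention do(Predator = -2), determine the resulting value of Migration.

-2

The intervention breaks the incoming arrows to Predator: Predator <- -3·Grass no longer applies, and Predator = -2.
Migration = 2·Prey - Grass - Predator  [with Prey=-3, Grass=-2, Predator=-2]  = -2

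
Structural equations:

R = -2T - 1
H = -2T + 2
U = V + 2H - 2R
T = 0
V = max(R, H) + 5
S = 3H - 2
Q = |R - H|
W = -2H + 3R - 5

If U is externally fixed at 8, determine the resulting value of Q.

Intervening sets U = 8 and removes its equation (U = V + 2H - 2R).
Since Q is not a descendant of the intervened variable, it is unaffected.
H = -2T + 2  [with T=0]  = 2
R = -2T - 1  [with T=0]  = -1
Q = |R - H|  [with R=-1, H=2]  = 3

3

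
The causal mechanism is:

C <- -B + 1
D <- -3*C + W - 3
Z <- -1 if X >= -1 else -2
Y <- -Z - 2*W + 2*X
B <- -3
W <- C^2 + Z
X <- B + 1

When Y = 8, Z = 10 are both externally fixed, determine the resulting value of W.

Under do(Y = 8, Z = 10), each intervened variable's structural equation is replaced by its fixed value.
C = -B + 1  [with B=-3]  = 4
W = C^2 + Z  [with C=4, Z=10]  = 26

26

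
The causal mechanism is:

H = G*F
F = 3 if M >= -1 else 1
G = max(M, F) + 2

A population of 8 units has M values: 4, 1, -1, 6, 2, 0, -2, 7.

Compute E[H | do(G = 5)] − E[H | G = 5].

Under do(G=5), G's equation is replaced by G=5 for every unit. Per-unit H: 15, 15, 15, 15, 15, 15, 5, 15. Mean = 13.75.
Observing G=5 restricts to units where G's equation naturally yields 5: M ∈ {1, -1, 2, 0}. In that subpopulation H = 15, 15, 15, 15, mean 15.
Difference = 13.75 − 15 = -1.25.

-1.25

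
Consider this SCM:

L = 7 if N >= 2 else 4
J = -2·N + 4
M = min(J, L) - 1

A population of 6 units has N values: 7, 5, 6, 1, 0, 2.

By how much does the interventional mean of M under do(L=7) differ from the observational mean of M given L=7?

3

The intervention sets L=7 in all 6 units regardless of N. Recomputing M per unit gives -11, -7, -9, 1, 3, -1; average -4.
Observing L=7 restricts to units where L's equation naturally yields 7: N ∈ {7, 5, 6, 2}. In that subpopulation M = -11, -7, -9, -1, mean -7.
Difference = -4 − (-7) = 3.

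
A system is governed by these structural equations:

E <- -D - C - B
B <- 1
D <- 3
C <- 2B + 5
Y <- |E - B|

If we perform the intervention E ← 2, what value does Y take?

1

Intervening sets E = 2 and removes its equation (E <- -D - C - B).
Y = |E - B|  [with E=2, B=1]  = 1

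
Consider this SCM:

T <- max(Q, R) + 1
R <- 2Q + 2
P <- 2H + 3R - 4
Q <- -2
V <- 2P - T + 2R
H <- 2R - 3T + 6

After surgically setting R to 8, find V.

27

Under do(R=8), the mechanism R <- 2Q + 2 is discarded; R is fixed at 8.
T = max(Q, R) + 1  [with Q=-2, R=8]  = 9
H = 2R - 3T + 6  [with R=8, T=9]  = -5
P = 2H + 3R - 4  [with H=-5, R=8]  = 10
V = 2P - T + 2R  [with P=10, T=9, R=8]  = 27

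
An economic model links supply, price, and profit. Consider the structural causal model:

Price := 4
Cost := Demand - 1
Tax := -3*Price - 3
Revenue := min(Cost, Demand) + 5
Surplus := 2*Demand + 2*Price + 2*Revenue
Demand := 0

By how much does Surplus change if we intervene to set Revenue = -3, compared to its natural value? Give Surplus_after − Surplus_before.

Under do(Revenue=-3), the mechanism Revenue := min(Cost, Demand) + 5 is discarded; Revenue is fixed at -3.
Surplus = 2*Demand + 2*Price + 2*Revenue  [with Demand=0, Price=4, Revenue=-3]  = 2
Without intervention: Cost = Demand - 1  [with Demand=0]  = -1; Revenue = min(Cost, Demand) + 5  [with Cost=-1, Demand=0]  = 4; Surplus = 2*Demand + 2*Price + 2*Revenue  [with Demand=0, Price=4, Revenue=4]  = 16.
Change = 2 − 16 = -14.

-14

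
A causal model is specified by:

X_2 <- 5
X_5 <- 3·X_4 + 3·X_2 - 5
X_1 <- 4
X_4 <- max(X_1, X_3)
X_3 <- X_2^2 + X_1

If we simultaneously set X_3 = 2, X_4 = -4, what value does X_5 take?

-2

Setting X_3 = 2, X_4 = -4 by intervention discards those variables' equations.
X_5 = 3·X_4 + 3·X_2 - 5  [with X_4=-4, X_2=5]  = -2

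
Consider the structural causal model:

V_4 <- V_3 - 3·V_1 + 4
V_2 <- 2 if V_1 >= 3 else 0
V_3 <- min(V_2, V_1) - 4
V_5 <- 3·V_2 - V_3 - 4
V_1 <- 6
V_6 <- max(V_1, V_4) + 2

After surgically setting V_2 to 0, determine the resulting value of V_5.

0

do(V_2=0) replaces the equation V_2 <- 2 if V_1 >= 3 else 0 with the constant V_2 = 0.
V_3 = min(V_2, V_1) - 4  [with V_2=0, V_1=6]  = -4
V_5 = 3·V_2 - V_3 - 4  [with V_2=0, V_3=-4]  = 0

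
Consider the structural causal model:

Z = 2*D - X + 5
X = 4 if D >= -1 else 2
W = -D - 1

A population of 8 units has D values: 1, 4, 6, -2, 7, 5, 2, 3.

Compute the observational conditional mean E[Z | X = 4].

Conditioning on X=4 selects the 7 unit(s) with D ∈ {1, 4, 6, 7, 5, 2, 3}. Their Z values: 3, 9, 13, 15, 11, 5, 7. Mean = 9.

9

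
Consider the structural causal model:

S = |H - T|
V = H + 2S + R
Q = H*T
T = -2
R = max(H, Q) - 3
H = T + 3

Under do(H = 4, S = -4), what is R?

1

Under do(H = 4, S = -4), each intervened variable's structural equation is replaced by its fixed value.
Q = H*T  [with H=4, T=-2]  = -8
R = max(H, Q) - 3  [with H=4, Q=-8]  = 1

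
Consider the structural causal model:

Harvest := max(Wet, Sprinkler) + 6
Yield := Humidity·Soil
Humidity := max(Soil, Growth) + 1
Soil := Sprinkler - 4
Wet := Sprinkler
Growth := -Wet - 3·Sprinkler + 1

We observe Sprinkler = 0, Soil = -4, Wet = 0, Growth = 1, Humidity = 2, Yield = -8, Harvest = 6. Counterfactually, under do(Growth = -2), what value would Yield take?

Under do(Growth=-2), the mechanism Growth := -Wet - 3·Sprinkler + 1 is discarded; Growth is fixed at -2.
Soil = Sprinkler - 4  [with Sprinkler=0]  = -4
Humidity = max(Soil, Growth) + 1  [with Soil=-4, Growth=-2]  = -1
Yield = Humidity·Soil  [with Humidity=-1, Soil=-4]  = 4

4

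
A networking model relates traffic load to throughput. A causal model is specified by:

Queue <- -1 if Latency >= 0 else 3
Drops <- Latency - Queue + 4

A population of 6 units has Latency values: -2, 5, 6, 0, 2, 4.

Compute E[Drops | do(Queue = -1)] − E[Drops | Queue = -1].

The intervention sets Queue=-1 in all 6 units regardless of Latency. Recomputing Drops per unit gives 3, 10, 11, 5, 7, 9; average 7.5.
Conditioning on Queue=-1 selects the 5 unit(s) with Latency ∈ {5, 6, 0, 2, 4}. Their Drops values: 10, 11, 5, 7, 9. Mean = 8.4.
Difference = 7.5 − 8.4 = -0.9.

-0.9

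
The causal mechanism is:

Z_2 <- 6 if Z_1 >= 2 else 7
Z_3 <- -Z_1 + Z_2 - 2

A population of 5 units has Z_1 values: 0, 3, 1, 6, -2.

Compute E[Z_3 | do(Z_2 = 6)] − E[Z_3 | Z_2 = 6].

2.9

The intervention sets Z_2=6 in all 5 units regardless of Z_1. Recomputing Z_3 per unit gives 4, 1, 3, -2, 6; average 2.4.
Observing Z_2=6 restricts to units where Z_2's equation naturally yields 6: Z_1 ∈ {3, 6}. In that subpopulation Z_3 = 1, -2, mean -0.5.
Difference = 2.4 − (-0.5) = 2.9.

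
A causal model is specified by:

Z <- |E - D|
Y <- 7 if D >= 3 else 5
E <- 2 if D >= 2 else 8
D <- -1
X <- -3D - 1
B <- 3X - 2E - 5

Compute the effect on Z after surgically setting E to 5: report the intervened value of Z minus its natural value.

-3

The intervention breaks the incoming arrows to E: E <- 2 if D >= 2 else 8 no longer applies, and E = 5.
Z = |E - D|  [with E=5, D=-1]  = 6
Without intervention: E = 2 if D >= 2 else 8  [with D=-1]  = 8; Z = |E - D|  [with E=8, D=-1]  = 9.
Change = 6 − 9 = -3.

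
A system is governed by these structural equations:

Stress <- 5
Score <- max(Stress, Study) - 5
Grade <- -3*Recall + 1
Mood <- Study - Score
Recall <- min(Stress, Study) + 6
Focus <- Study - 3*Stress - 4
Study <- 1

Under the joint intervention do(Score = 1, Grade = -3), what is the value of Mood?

Setting Score = 1, Grade = -3 by intervention discards those variables' equations.
Mood = Study - Score  [with Study=1, Score=1]  = 0

0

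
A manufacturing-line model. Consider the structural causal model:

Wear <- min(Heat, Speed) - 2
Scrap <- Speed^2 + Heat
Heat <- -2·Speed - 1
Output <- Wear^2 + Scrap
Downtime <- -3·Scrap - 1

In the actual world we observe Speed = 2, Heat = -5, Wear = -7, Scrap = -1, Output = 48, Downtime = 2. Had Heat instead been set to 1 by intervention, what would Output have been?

6

do(Heat=1) replaces the equation Heat <- -2·Speed - 1 with the constant Heat = 1.
Wear = min(Heat, Speed) - 2  [with Heat=1, Speed=2]  = -1
Scrap = Speed^2 + Heat  [with Speed=2, Heat=1]  = 5
Output = Wear^2 + Scrap  [with Wear=-1, Scrap=5]  = 6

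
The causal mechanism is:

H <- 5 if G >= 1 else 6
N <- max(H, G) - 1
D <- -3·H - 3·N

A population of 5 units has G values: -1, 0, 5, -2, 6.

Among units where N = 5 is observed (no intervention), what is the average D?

Conditioning on N=5 selects the 4 unit(s) with G ∈ {-1, 0, -2, 6}. Their D values: -33, -33, -33, -30. Mean = -32.25.

-32.25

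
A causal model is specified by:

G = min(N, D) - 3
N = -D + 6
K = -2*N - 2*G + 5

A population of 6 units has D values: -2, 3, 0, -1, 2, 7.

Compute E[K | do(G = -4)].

4

The intervention sets G=-4 in all 6 units regardless of D. Recomputing K per unit gives -3, 7, 1, -1, 5, 15; average 4.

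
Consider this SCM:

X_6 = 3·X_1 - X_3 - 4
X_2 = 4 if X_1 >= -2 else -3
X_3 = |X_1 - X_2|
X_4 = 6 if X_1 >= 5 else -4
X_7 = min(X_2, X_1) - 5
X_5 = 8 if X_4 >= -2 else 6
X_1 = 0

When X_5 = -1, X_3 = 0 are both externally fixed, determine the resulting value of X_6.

The joint intervention fixes X_5 = -1, X_3 = 0, removing each variable's own equation.
X_6 = 3·X_1 - X_3 - 4  [with X_1=0, X_3=0]  = -4

-4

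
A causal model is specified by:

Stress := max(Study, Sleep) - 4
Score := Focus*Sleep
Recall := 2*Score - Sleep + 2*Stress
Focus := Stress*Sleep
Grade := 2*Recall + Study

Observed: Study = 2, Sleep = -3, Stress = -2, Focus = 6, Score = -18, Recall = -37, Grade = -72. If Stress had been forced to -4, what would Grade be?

-152

The intervention breaks the incoming arrows to Stress: Stress := max(Study, Sleep) - 4 no longer applies, and Stress = -4.
Focus = Stress*Sleep  [with Stress=-4, Sleep=-3]  = 12
Score = Focus*Sleep  [with Focus=12, Sleep=-3]  = -36
Recall = 2*Score - Sleep + 2*Stress  [with Score=-36, Sleep=-3, Stress=-4]  = -77
Grade = 2*Recall + Study  [with Recall=-77, Study=2]  = -152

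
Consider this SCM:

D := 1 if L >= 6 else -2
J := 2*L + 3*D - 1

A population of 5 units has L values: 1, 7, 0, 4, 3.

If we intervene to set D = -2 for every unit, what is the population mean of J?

-1

The intervention sets D=-2 in all 5 units regardless of L. Recomputing J per unit gives -5, 7, -7, 1, -1; average -1.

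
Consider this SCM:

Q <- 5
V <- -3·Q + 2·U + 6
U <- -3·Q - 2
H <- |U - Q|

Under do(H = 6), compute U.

The intervention breaks the incoming arrows to H: H <- |U - Q| no longer applies, and H = 6.
Since U is not a descendant of the intervened variable, it is unaffected.
U = -3·Q - 2  [with Q=5]  = -17

-17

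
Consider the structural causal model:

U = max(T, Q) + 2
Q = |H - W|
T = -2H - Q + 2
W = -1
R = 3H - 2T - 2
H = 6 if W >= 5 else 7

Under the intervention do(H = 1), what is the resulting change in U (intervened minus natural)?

-6

Under do(H=1), the mechanism H = 6 if W >= 5 else 7 is discarded; H is fixed at 1.
Q = |H - W|  [with H=1, W=-1]  = 2
T = -2H - Q + 2  [with H=1, Q=2]  = -2
U = max(T, Q) + 2  [with T=-2, Q=2]  = 4
Without intervention: H = 6 if W >= 5 else 7  [with W=-1]  = 7; Q = |H - W|  [with H=7, W=-1]  = 8; T = -2H - Q + 2  [with H=7, Q=8]  = -20; U = max(T, Q) + 2  [with T=-20, Q=8]  = 10.
Change = 4 − 10 = -6.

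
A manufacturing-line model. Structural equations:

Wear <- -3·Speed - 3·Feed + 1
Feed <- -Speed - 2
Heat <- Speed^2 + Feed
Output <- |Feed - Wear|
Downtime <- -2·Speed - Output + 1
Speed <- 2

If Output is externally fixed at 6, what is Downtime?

-9

The intervention breaks the incoming arrows to Output: Output <- |Feed - Wear| no longer applies, and Output = 6.
Downtime = -2·Speed - Output + 1  [with Speed=2, Output=6]  = -9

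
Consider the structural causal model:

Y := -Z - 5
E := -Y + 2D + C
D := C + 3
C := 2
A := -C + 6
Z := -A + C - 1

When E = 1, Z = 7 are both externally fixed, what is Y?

Under do(E = 1, Z = 7), each intervened variable's structural equation is replaced by its fixed value.
Y = -Z - 5  [with Z=7]  = -12

-12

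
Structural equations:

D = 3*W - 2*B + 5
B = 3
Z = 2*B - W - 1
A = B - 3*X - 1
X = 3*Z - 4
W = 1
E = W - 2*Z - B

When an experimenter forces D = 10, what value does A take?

-22

The intervention breaks the incoming arrows to D: D = 3*W - 2*B + 5 no longer applies, and D = 10.
No directed path runs from D to A, so A keeps its natural value.
Z = 2*B - W - 1  [with B=3, W=1]  = 4
X = 3*Z - 4  [with Z=4]  = 8
A = B - 3*X - 1  [with B=3, X=8]  = -22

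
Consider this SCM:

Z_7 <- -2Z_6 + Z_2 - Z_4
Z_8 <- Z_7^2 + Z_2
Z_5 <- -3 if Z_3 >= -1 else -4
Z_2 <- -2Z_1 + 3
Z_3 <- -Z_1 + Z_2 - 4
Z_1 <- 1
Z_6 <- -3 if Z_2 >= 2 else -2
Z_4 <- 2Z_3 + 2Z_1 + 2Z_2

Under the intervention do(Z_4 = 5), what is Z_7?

0

The intervention breaks the incoming arrows to Z_4: Z_4 <- 2Z_3 + 2Z_1 + 2Z_2 no longer applies, and Z_4 = 5.
Z_2 = -2Z_1 + 3  [with Z_1=1]  = 1
Z_6 = -3 if Z_2 >= 2 else -2  [with Z_2=1]  = -2
Z_7 = -2Z_6 + Z_2 - Z_4  [with Z_6=-2, Z_2=1, Z_4=5]  = 0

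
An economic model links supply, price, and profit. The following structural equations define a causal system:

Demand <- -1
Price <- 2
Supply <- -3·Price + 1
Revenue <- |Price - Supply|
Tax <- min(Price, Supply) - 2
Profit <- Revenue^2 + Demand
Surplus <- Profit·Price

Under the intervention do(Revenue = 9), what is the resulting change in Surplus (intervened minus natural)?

The intervention breaks the incoming arrows to Revenue: Revenue <- |Price - Supply| no longer applies, and Revenue = 9.
Profit = Revenue^2 + Demand  [with Revenue=9, Demand=-1]  = 80
Surplus = Profit·Price  [with Profit=80, Price=2]  = 160
Without intervention: Supply = -3·Price + 1  [with Price=2]  = -5; Revenue = |Price - Supply|  [with Price=2, Supply=-5]  = 7; Profit = Revenue^2 + Demand  [with Revenue=7, Demand=-1]  = 48; Surplus = Profit·Price  [with Profit=48, Price=2]  = 96.
Change = 160 − 96 = 64.

64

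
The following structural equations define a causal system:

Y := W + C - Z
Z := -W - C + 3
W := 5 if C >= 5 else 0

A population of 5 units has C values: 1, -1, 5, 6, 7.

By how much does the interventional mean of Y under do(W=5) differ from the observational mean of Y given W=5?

do(W=5) breaks W's dependence on C. With W=5 fixed, Y across the units is 9, 5, 17, 19, 21, mean 14.2.
Observing W=5 restricts to units where W's equation naturally yields 5: C ∈ {5, 6, 7}. In that subpopulation Y = 17, 19, 21, mean 19.
Difference = 14.2 − 19 = -4.8.

-4.8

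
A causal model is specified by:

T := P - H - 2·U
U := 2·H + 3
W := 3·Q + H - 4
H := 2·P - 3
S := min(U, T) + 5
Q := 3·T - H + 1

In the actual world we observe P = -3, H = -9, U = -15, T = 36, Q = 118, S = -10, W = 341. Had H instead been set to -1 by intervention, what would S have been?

1

Under do(H=-1), the mechanism H := 2·P - 3 is discarded; H is fixed at -1.
U = 2·H + 3  [with H=-1]  = 1
T = P - H - 2·U  [with P=-3, H=-1, U=1]  = -4
S = min(U, T) + 5  [with U=1, T=-4]  = 1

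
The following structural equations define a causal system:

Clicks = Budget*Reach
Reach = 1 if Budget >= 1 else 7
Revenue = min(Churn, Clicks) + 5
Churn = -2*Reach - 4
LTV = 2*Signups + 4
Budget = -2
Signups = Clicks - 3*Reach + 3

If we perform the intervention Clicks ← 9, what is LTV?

The intervention breaks the incoming arrows to Clicks: Clicks = Budget*Reach no longer applies, and Clicks = 9.
Reach = 1 if Budget >= 1 else 7  [with Budget=-2]  = 7
Signups = Clicks - 3*Reach + 3  [with Clicks=9, Reach=7]  = -9
LTV = 2*Signups + 4  [with Signups=-9]  = -14

-14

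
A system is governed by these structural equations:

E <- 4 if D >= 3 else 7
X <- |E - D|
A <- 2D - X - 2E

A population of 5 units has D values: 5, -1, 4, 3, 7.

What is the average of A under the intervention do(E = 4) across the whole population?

Under do(E=4), E's equation is replaced by E=4 for every unit. Per-unit A: 1, -15, 0, -3, 3. Mean = -2.8.

-2.8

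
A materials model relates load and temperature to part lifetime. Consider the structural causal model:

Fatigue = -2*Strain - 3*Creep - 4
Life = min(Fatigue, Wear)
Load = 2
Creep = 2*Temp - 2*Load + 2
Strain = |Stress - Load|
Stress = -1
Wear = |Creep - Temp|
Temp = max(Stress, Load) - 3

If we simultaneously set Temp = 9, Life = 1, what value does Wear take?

7

The joint intervention fixes Temp = 9, Life = 1, removing each variable's own equation.
Creep = 2*Temp - 2*Load + 2  [with Temp=9, Load=2]  = 16
Wear = |Creep - Temp|  [with Creep=16, Temp=9]  = 7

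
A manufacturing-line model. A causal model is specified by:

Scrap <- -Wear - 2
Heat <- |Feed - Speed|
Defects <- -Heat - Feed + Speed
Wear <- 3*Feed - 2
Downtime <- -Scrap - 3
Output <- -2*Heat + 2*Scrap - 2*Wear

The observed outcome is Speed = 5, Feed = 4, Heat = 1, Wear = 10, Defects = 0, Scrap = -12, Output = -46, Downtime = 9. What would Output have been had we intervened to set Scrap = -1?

Intervening sets Scrap = -1 and removes its equation (Scrap <- -Wear - 2).
Heat = |Feed - Speed|  [with Feed=4, Speed=5]  = 1
Wear = 3*Feed - 2  [with Feed=4]  = 10
Output = -2*Heat + 2*Scrap - 2*Wear  [with Heat=1, Scrap=-1, Wear=10]  = -24

-24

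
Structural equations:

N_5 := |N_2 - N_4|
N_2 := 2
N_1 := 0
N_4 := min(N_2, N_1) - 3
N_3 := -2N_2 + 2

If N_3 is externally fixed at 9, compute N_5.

do(N_3=9) replaces the equation N_3 := -2N_2 + 2 with the constant N_3 = 9.
N_5 is not downstream of the intervention, so its value is determined by the original equations.
N_4 = min(N_2, N_1) - 3  [with N_2=2, N_1=0]  = -3
N_5 = |N_2 - N_4|  [with N_2=2, N_4=-3]  = 5

5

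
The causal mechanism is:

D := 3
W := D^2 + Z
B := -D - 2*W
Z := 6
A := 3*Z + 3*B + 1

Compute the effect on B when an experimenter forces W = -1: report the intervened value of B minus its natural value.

The intervention breaks the incoming arrows to W: W := D^2 + Z no longer applies, and W = -1.
B = -D - 2*W  [with D=3, W=-1]  = -1
Without intervention: W = D^2 + Z  [with D=3, Z=6]  = 15; B = -D - 2*W  [with D=3, W=15]  = -33.
Change = -1 − (-33) = 32.

32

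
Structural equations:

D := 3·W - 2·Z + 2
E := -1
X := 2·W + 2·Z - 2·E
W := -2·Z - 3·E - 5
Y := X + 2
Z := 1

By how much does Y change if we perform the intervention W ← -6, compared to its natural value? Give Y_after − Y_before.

The intervention breaks the incoming arrows to W: W := -2·Z - 3·E - 5 no longer applies, and W = -6.
X = 2·W + 2·Z - 2·E  [with W=-6, Z=1, E=-1]  = -8
Y = X + 2  [with X=-8]  = -6
Without intervention: W = -2·Z - 3·E - 5  [with Z=1, E=-1]  = -4; X = 2·W + 2·Z - 2·E  [with W=-4, Z=1, E=-1]  = -4; Y = X + 2  [with X=-4]  = -2.
Change = -6 − (-2) = -4.

-4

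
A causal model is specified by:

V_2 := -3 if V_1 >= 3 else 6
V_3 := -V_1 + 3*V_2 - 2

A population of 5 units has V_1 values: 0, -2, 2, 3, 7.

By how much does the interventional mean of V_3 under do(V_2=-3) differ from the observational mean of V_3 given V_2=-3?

3

do(V_2=-3) breaks V_2's dependence on V_1. With V_2=-3 fixed, V_3 across the units is -11, -9, -13, -14, -18, mean -13.
E[V_3|V_2=-3] averages over only the 2 units with V_2=-3 (V_1 = 3, 7): V_3 = -14, -18, mean -16.
Difference = -13 − (-16) = 3.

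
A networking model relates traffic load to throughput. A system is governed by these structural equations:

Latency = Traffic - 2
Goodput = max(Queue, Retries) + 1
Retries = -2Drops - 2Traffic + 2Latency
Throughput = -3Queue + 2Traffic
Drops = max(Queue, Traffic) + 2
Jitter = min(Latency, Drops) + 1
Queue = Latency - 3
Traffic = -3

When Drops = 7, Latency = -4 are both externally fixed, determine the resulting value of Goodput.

The joint intervention fixes Drops = 7, Latency = -4, removing each variable's own equation.
Queue = Latency - 3  [with Latency=-4]  = -7
Retries = -2Drops - 2Traffic + 2Latency  [with Drops=7, Traffic=-3, Latency=-4]  = -16
Goodput = max(Queue, Retries) + 1  [with Queue=-7, Retries=-16]  = -6

-6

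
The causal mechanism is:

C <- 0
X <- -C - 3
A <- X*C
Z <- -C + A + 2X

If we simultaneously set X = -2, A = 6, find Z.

Setting X = -2, A = 6 by intervention discards those variables' equations.
Z = -C + A + 2X  [with C=0, A=6, X=-2]  = 2

2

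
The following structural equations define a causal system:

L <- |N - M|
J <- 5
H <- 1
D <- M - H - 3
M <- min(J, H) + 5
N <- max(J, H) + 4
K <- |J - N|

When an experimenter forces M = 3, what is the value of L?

do(M=3) replaces the equation M <- min(J, H) + 5 with the constant M = 3.
N = max(J, H) + 4  [with J=5, H=1]  = 9
L = |N - M|  [with N=9, M=3]  = 6

6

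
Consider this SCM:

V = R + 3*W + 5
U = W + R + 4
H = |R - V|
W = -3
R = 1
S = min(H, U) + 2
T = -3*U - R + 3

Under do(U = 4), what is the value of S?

The intervention breaks the incoming arrows to U: U = W + R + 4 no longer applies, and U = 4.
V = R + 3*W + 5  [with R=1, W=-3]  = -3
H = |R - V|  [with R=1, V=-3]  = 4
S = min(H, U) + 2  [with H=4, U=4]  = 6

6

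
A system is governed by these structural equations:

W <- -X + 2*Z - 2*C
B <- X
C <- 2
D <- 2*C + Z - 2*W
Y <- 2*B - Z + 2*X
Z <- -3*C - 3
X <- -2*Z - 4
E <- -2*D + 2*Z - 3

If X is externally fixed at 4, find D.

do(X=4) replaces the equation X <- -2*Z - 4 with the constant X = 4.
Z = -3*C - 3  [with C=2]  = -9
W = -X + 2*Z - 2*C  [with X=4, Z=-9, C=2]  = -26
D = 2*C + Z - 2*W  [with C=2, Z=-9, W=-26]  = 47

47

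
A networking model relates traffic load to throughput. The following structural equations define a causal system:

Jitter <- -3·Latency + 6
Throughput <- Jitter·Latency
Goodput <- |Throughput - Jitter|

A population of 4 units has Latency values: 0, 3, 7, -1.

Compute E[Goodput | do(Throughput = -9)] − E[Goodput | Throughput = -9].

do(Throughput=-9) breaks Throughput's dependence on Latency. With Throughput=-9 fixed, Goodput across the units is 15, 6, 6, 18, mean 11.25.
Conditioning on Throughput=-9 selects the 2 unit(s) with Latency ∈ {3, -1}. Their Goodput values: 6, 18. Mean = 12.
Difference = 11.25 − 12 = -0.75.

-0.75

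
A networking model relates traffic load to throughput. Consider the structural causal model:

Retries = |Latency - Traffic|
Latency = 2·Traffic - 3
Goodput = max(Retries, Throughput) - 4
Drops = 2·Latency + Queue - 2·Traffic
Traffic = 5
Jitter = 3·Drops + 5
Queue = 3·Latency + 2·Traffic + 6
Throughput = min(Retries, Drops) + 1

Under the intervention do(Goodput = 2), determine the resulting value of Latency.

7

The intervention breaks the incoming arrows to Goodput: Goodput = max(Retries, Throughput) - 4 no longer applies, and Goodput = 2.
Latency is not downstream of the intervention, so its value is determined by the original equations.
Latency = 2·Traffic - 3  [with Traffic=5]  = 7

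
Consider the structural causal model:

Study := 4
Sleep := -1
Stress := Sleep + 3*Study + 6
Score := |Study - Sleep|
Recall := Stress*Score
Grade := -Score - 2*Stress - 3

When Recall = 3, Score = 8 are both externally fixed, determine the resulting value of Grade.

-45

Setting Recall = 3, Score = 8 by intervention discards those variables' equations.
Stress = Sleep + 3*Study + 6  [with Sleep=-1, Study=4]  = 17
Grade = -Score - 2*Stress - 3  [with Score=8, Stress=17]  = -45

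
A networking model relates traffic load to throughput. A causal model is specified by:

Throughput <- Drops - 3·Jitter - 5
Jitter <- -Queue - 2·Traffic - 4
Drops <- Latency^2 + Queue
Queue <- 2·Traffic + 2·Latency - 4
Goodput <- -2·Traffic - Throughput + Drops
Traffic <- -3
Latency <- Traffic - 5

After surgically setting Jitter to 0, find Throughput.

33

The intervention breaks the incoming arrows to Jitter: Jitter <- -Queue - 2·Traffic - 4 no longer applies, and Jitter = 0.
Latency = Traffic - 5  [with Traffic=-3]  = -8
Queue = 2·Traffic + 2·Latency - 4  [with Traffic=-3, Latency=-8]  = -26
Drops = Latency^2 + Queue  [with Latency=-8, Queue=-26]  = 38
Throughput = Drops - 3·Jitter - 5  [with Drops=38, Jitter=0]  = 33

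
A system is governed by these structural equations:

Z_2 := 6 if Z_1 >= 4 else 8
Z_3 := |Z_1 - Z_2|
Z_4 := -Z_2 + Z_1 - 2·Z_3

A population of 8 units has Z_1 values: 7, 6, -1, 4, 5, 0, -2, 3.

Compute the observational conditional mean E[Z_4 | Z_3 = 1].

-2

Conditioning on Z_3=1 selects the 2 unit(s) with Z_1 ∈ {7, 5}. Their Z_4 values: -1, -3. Mean = -2.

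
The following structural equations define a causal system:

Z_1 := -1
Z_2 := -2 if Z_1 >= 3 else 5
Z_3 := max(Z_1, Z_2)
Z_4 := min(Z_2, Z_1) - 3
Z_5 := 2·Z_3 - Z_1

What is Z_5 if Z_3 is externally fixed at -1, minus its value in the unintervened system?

-12

do(Z_3=-1) replaces the equation Z_3 := max(Z_1, Z_2) with the constant Z_3 = -1.
Z_5 = 2·Z_3 - Z_1  [with Z_3=-1, Z_1=-1]  = -1
Without intervention: Z_2 = -2 if Z_1 >= 3 else 5  [with Z_1=-1]  = 5; Z_3 = max(Z_1, Z_2)  [with Z_1=-1, Z_2=5]  = 5; Z_5 = 2·Z_3 - Z_1  [with Z_3=5, Z_1=-1]  = 11.
Change = -1 − 11 = -12.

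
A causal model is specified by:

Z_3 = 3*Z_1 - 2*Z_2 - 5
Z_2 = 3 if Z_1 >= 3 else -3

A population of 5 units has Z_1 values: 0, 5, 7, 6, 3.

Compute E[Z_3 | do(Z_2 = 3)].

The intervention sets Z_2=3 in all 5 units regardless of Z_1. Recomputing Z_3 per unit gives -11, 4, 10, 7, -2; average 1.6.

1.6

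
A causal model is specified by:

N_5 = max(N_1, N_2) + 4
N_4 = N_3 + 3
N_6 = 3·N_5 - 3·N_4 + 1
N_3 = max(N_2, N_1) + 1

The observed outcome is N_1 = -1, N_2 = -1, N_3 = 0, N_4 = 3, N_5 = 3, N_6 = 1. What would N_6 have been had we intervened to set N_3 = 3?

The intervention breaks the incoming arrows to N_3: N_3 = max(N_2, N_1) + 1 no longer applies, and N_3 = 3.
N_4 = N_3 + 3  [with N_3=3]  = 6
N_5 = max(N_1, N_2) + 4  [with N_1=-1, N_2=-1]  = 3
N_6 = 3·N_5 - 3·N_4 + 1  [with N_5=3, N_4=6]  = -8

-8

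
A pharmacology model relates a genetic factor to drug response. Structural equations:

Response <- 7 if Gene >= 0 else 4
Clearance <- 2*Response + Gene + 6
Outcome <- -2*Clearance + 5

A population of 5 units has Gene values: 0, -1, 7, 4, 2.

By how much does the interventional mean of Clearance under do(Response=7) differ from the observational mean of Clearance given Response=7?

-0.85

Every unit gets Response=7 under the intervention. Clearance values become 20, 19, 27, 24, 22; E[Clearance|do(Response=7)] = 22.4.
Observing Response=7 restricts to units where Response's equation naturally yields 7: Gene ∈ {0, 7, 4, 2}. In that subpopulation Clearance = 20, 27, 24, 22, mean 23.25.
Difference = 22.4 − 23.25 = -0.85.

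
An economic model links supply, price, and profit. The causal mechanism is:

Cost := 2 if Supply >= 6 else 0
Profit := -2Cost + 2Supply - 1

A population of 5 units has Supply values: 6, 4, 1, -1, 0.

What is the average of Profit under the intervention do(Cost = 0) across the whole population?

3

The intervention sets Cost=0 in all 5 units regardless of Supply. Recomputing Profit per unit gives 11, 7, 1, -3, -1; average 3.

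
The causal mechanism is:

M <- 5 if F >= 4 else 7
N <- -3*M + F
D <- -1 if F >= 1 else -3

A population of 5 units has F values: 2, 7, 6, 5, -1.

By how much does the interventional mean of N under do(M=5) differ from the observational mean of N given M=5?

-2.2

do(M=5) breaks M's dependence on F. With M=5 fixed, N across the units is -13, -8, -9, -10, -16, mean -11.2.
E[N|M=5] averages over only the 3 units with M=5 (F = 7, 6, 5): N = -8, -9, -10, mean -9.
Difference = -11.2 − (-9) = -2.2.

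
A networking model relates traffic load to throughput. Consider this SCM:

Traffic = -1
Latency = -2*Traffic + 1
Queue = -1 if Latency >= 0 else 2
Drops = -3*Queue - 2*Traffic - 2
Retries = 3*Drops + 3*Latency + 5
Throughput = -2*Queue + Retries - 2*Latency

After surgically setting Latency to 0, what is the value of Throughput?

16

Under do(Latency=0), the mechanism Latency = -2*Traffic + 1 is discarded; Latency is fixed at 0.
Queue = -1 if Latency >= 0 else 2  [with Latency=0]  = -1
Drops = -3*Queue - 2*Traffic - 2  [with Queue=-1, Traffic=-1]  = 3
Retries = 3*Drops + 3*Latency + 5  [with Drops=3, Latency=0]  = 14
Throughput = -2*Queue + Retries - 2*Latency  [with Queue=-1, Retries=14, Latency=0]  = 16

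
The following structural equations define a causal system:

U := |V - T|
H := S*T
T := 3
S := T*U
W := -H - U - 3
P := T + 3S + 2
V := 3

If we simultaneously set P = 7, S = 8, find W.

Setting P = 7, S = 8 by intervention discards those variables' equations.
U = |V - T|  [with V=3, T=3]  = 0
H = S*T  [with S=8, T=3]  = 24
W = -H - U - 3  [with H=24, U=0]  = -27

-27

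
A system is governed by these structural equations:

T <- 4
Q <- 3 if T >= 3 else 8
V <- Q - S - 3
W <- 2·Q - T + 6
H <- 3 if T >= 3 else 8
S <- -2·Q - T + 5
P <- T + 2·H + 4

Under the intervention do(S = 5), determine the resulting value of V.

The intervention breaks the incoming arrows to S: S <- -2·Q - T + 5 no longer applies, and S = 5.
Q = 3 if T >= 3 else 8  [with T=4]  = 3
V = Q - S - 3  [with Q=3, S=5]  = -5

-5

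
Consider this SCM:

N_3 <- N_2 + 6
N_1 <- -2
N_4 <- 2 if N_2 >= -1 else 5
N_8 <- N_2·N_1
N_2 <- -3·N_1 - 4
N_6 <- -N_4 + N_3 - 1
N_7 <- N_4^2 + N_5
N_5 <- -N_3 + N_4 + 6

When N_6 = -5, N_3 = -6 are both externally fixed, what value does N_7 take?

Under do(N_6 = -5, N_3 = -6), each intervened variable's structural equation is replaced by its fixed value.
N_2 = -3·N_1 - 4  [with N_1=-2]  = 2
N_4 = 2 if N_2 >= -1 else 5  [with N_2=2]  = 2
N_5 = -N_3 + N_4 + 6  [with N_3=-6, N_4=2]  = 14
N_7 = N_4^2 + N_5  [with N_4=2, N_5=14]  = 18

18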